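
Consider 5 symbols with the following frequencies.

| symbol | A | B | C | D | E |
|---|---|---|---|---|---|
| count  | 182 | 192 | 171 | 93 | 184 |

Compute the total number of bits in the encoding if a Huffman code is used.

Merge the two smallest weights repeatedly:
D(93) + C(171) → 264
A(182) + E(184) → 366
B(192) + 264 → 456
366 + 456 → 822
Each symbol's bit-cost is frequency × depth; summing gives 1908 bits (equivalently 264 + 366 + 456 + 822).

1908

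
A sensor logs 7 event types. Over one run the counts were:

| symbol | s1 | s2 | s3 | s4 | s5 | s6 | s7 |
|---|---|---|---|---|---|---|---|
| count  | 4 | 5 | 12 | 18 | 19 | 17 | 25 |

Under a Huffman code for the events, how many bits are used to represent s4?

Build the tree from the bottom:
merge s1(4) and s2(5): 9
merge 9 and s3(12): 21
merge s6(17) and s4(18): 35
merge s5(19) and 21: 40
merge s7(25) and 35: 60
merge 40 and 60: 100
s4 sits 3 levels below the root, so its codeword is 3 bits.

3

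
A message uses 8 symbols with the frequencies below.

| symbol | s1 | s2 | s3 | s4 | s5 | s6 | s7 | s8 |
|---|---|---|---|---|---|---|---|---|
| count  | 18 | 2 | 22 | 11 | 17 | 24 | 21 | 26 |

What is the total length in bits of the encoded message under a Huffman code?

410

Greedily combine the two least-frequent nodes:
merge s2(2) and s4(11): 13
merge 13 and s5(17): 30
merge s1(18) and s7(21): 39
merge s3(22) and s6(24): 46
merge s8(26) and 30: 56
merge 39 and 46: 85
merge 56 and 85: 141
Each symbol's bit-cost is frequency × depth; summing gives 410 bits (equivalently 13 + 30 + 39 + 46 + 56 + 85 + 141).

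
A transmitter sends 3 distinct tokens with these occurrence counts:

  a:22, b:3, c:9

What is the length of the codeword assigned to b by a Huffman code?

2

Repeatedly merge the two smallest:
combine b(3), c(9) → 12
combine 12, a(22) → 34
b's leaf is at depth 2, giving a 2-bit codeword.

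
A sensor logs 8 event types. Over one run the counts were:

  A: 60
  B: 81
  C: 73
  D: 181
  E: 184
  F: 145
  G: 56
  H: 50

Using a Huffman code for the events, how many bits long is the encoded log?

Merge the two smallest weights repeatedly:
combine H(50), G(56) → 106
combine A(60), C(73) → 133
combine B(81), 106 → 187
combine 133, F(145) → 278
combine D(181), E(184) → 365
combine 187, 278 → 465
combine 365, 465 → 830
Each symbol's bit-cost is frequency × depth; summing gives 2364 bits (equivalently 106 + 133 + 187 + 278 + 365 + 465 + 830).

2364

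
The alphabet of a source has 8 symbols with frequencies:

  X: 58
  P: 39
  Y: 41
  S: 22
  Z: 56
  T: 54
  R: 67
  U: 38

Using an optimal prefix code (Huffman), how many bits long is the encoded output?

Build the Huffman tree bottom-up:
combine S(22), U(38) → 60
combine P(39), Y(41) → 80
combine T(54), Z(56) → 110
combine X(58), 60 → 118
combine R(67), 80 → 147
combine 110, 118 → 228
combine 147, 228 → 375
Total encoded bits = sum of merged weights = 60 + 80 + 110 + 118 + 147 + 228 + 375 = 1118.

1118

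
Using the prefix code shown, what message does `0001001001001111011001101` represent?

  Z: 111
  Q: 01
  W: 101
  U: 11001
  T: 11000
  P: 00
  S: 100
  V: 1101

PQPSSZWSV

Read left to right; each codeword is recognised as soon as it completes (prefix code):
  00→P | 01→Q | 00→P | 100→S | 100→S | 111→Z | 101→W | 100→S | 1101→V
Decoded message: PQPSSZWSV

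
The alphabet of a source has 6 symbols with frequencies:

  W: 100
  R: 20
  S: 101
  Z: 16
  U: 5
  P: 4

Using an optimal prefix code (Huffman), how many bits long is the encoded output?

470

Greedily combine the two least-frequent nodes:
P(4) + U(5) → 9
9 + Z(16) → 25
R(20) + 25 → 45
45 + W(100) → 145
S(101) + 145 → 246
Total encoded bits = sum of merged weights = 9 + 25 + 45 + 145 + 246 = 470.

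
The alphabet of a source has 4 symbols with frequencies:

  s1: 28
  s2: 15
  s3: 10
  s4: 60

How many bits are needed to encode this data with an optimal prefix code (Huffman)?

191

Greedily combine the two least-frequent nodes:
merge s3(10) and s2(15): 25
merge 25 and s1(28): 53
merge 53 and s4(60): 113
Total encoded bits = sum of merged weights = 25 + 53 + 113 = 191.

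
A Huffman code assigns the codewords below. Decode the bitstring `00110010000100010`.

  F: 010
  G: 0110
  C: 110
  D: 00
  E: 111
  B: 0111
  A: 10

DCFDFDA

Read left to right; each codeword is recognised as soon as it completes (prefix code):
  00→D | 110→C | 010→F | 00→D | 010→F | 00→D | 10→A
Decoded message: DCFDFDA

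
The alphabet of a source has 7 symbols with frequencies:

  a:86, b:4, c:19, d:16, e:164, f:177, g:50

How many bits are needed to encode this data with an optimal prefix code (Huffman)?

1178

Build the Huffman tree bottom-up:
merge b(4) and d(16): 20
merge c(19) and 20: 39
merge 39 and g(50): 89
merge a(86) and 89: 175
merge e(164) and 175: 339
merge f(177) and 339: 516
Each symbol's bit-cost is frequency × depth; summing gives 1178 bits (equivalently 20 + 39 + 89 + 175 + 339 + 516).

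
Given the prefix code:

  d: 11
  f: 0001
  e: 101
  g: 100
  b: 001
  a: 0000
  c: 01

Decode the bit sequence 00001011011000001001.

aeegfb

Read left to right; each codeword is recognised as soon as it completes (prefix code):
  0000→a | 101→e | 101→e | 100→g | 0001→f | 001→b
Decoded message: aeegfb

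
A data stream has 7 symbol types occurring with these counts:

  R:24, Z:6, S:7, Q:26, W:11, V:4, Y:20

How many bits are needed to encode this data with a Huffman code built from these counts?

251

Build the Huffman tree bottom-up:
merge V(4) and Z(6): 10
merge S(7) and 10: 17
merge W(11) and 17: 28
merge Y(20) and R(24): 44
merge Q(26) and 28: 54
merge 44 and 54: 98
Total encoded bits = sum of merged weights = 10 + 17 + 28 + 44 + 54 + 98 = 251.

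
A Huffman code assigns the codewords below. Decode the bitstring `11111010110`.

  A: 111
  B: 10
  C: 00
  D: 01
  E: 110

Read left to right; each codeword is recognised as soon as it completes (prefix code):
  111→A | 110→E | 10→B | 110→E
Decoded message: AEBE

AEBE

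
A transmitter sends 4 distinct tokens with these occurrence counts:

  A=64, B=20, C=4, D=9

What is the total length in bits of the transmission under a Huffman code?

143

Greedily combine the two least-frequent nodes:
merge C(4) and D(9): 13
merge 13 and B(20): 33
merge 33 and A(64): 97
Each symbol's bit-cost is frequency × depth; summing gives 143 bits (equivalently 13 + 33 + 97).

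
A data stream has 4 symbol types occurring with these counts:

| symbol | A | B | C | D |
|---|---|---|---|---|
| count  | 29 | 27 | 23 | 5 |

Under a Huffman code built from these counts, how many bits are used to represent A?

Build the tree from the bottom:
combine D(5), C(23) → 28
combine B(27), 28 → 55
combine A(29), 55 → 84
A is merged only at the final step, so code length = 1.

1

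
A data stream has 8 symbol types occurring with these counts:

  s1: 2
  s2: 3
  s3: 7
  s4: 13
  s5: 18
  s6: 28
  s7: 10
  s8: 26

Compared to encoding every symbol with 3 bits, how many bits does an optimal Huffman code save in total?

Fixed-length: 3 bits × 107 symbols = 321 bits.
Huffman merges:
combine s1(2), s2(3) → 5
combine 5, s3(7) → 12
combine s7(10), 12 → 22
combine s4(13), s5(18) → 31
combine 22, s8(26) → 48
combine s6(28), 31 → 59
combine 48, 59 → 107
Huffman total = 5 + 12 + 22 + 31 + 48 + 59 + 107 = 284 bits.
Saving = 321 − 284 = 37 bits.

37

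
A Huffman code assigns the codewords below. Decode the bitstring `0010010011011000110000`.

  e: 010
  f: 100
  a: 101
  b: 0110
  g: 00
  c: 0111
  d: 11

Read left to right; each codeword is recognised as soon as it completes (prefix code):
  00→g | 100→f | 100→f | 11→d | 0110→b | 00→g | 11→d | 00→g | 00→g
Decoded message: gffdbgdgg

gffdbgdgg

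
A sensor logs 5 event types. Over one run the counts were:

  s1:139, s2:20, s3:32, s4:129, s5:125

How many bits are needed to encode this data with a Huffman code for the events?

Merge the two smallest weights repeatedly:
s2(20) + s3(32) → 52
52 + s5(125) → 177
s4(129) + s1(139) → 268
177 + 268 → 445
Total encoded bits = sum of merged weights = 52 + 177 + 268 + 445 = 942.

942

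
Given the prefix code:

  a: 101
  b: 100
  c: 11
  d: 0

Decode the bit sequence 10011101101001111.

bcaaddcc

Read left to right; each codeword is recognised as soon as it completes (prefix code):
  100→b | 11→c | 101→a | 101→a | 0→d | 0→d | 11→c | 11→c
Decoded message: bcaaddcc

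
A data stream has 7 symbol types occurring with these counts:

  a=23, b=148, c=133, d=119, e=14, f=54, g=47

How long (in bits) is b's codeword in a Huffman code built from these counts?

2

Build the tree from the bottom:
combine e(14), a(23) → 37
combine 37, g(47) → 84
combine f(54), 84 → 138
combine d(119), c(133) → 252
combine 138, b(148) → 286
combine 252, 286 → 538
b sits 2 levels below the root, so its codeword is 2 bits.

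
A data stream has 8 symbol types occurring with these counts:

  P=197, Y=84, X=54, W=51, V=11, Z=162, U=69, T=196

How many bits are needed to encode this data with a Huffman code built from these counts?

2248

Greedily combine the two least-frequent nodes:
combine V(11), W(51) → 62
combine X(54), 62 → 116
combine U(69), Y(84) → 153
combine 116, 153 → 269
combine Z(162), T(196) → 358
combine P(197), 269 → 466
combine 358, 466 → 824
Total encoded bits = sum of merged weights = 62 + 116 + 153 + 269 + 358 + 466 + 824 = 2248.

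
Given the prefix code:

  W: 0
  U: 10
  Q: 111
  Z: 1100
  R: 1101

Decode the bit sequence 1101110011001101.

RZZR

Read left to right; each codeword is recognised as soon as it completes (prefix code):
  1101→R | 1100→Z | 1100→Z | 1101→R
Decoded message: RZZR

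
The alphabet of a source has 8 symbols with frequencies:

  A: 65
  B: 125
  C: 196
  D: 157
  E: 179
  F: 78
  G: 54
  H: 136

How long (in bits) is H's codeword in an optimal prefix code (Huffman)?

Huffman merges, smallest pair first:
combine G(54), A(65) → 119
combine F(78), 119 → 197
combine B(125), H(136) → 261
combine D(157), E(179) → 336
combine C(196), 197 → 393
combine 261, 336 → 597
combine 393, 597 → 990
H's leaf is at depth 3, giving a 3-bit codeword.

3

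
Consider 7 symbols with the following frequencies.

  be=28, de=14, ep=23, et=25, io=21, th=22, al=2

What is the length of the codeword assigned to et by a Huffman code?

2

Huffman merges, smallest pair first:
combine al(2), de(14) → 16
combine 16, io(21) → 37
combine th(22), ep(23) → 45
combine et(25), be(28) → 53
combine 37, 45 → 82
combine 53, 82 → 135
et's leaf is at depth 2, giving a 2-bit codeword.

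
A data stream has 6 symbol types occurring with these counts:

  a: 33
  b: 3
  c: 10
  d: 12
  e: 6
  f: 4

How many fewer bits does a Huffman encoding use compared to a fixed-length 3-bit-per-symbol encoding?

59

Fixed-length: 3 bits × 68 symbols = 204 bits.
Huffman merges:
b(3) + f(4) → 7
e(6) + 7 → 13
c(10) + d(12) → 22
13 + 22 → 35
a(33) + 35 → 68
Huffman total = 7 + 13 + 22 + 35 + 68 = 145 bits.
Saving = 204 − 145 = 59 bits.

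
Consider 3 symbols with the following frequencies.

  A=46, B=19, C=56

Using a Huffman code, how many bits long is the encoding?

186

Greedily combine the two least-frequent nodes:
combine B(19), A(46) → 65
combine C(56), 65 → 121
Total encoded bits = sum of merged weights = 65 + 121 = 186.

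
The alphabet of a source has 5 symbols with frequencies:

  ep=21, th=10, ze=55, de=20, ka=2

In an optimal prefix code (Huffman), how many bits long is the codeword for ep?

2

Repeatedly merge the two smallest:
merge ka(2) and th(10): 12
merge 12 and de(20): 32
merge ep(21) and 32: 53
merge 53 and ze(55): 108
ep's leaf is at depth 2, giving a 2-bit codeword.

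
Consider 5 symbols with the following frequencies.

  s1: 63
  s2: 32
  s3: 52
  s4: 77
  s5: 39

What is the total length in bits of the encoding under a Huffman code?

Merge the two smallest weights repeatedly:
combine s2(32), s5(39) → 71
combine s3(52), s1(63) → 115
combine 71, s4(77) → 148
combine 115, 148 → 263
Each symbol's bit-cost is frequency × depth; summing gives 597 bits (equivalently 71 + 115 + 148 + 263).

597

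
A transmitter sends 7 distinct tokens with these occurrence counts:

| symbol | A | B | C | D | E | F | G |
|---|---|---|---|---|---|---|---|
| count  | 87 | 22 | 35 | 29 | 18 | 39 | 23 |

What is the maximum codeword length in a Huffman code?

Merge the two lowest-weight nodes at each step:
merge E(18) and B(22): 40
merge G(23) and D(29): 52
merge C(35) and F(39): 74
merge 40 and 52: 92
merge 74 and A(87): 161
merge 92 and 161: 253
The first pair merged (E, B) ends up deepest, at depth 3.

3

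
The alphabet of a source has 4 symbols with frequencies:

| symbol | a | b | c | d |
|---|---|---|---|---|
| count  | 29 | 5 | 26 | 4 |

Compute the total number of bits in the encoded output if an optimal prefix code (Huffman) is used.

108

Greedily combine the two least-frequent nodes:
merge d(4) and b(5): 9
merge 9 and c(26): 35
merge a(29) and 35: 64
Each symbol's bit-cost is frequency × depth; summing gives 108 bits (equivalently 9 + 35 + 64).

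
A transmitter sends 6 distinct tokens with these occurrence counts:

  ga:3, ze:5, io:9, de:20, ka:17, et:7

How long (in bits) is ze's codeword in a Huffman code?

4

Repeatedly merge the two smallest:
merge ga(3) and ze(5): 8
merge et(7) and 8: 15
merge io(9) and 15: 24
merge ka(17) and de(20): 37
merge 24 and 37: 61
ze's leaf is at depth 4, giving a 4-bit codeword.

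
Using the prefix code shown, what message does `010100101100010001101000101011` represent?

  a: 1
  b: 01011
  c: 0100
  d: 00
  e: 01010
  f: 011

Read left to right; each codeword is recognised as soon as it completes (prefix code):
  01010→e | 01011→b | 00→d | 0100→c | 011→f | 0100→c | 01010→e | 1→a | 1→a
Decoded message: ebdcfceaa

ebdcfceaa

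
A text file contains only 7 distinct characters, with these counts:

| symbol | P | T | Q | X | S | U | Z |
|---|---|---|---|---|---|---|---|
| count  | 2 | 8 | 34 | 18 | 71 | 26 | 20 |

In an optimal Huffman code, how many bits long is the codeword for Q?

Build the tree from the bottom:
combine P(2), T(8) → 10
combine 10, X(18) → 28
combine Z(20), U(26) → 46
combine 28, Q(34) → 62
combine 46, 62 → 108
combine S(71), 108 → 179
The subtree containing Q is merged 3 times, so code length = 3.

3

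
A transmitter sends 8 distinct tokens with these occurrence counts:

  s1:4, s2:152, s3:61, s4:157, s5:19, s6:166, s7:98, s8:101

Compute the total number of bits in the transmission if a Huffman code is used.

Merge the two smallest weights repeatedly:
merge s1(4) and s5(19): 23
merge 23 and s3(61): 84
merge 84 and s7(98): 182
merge s8(101) and s2(152): 253
merge s4(157) and s6(166): 323
merge 182 and 253: 435
merge 323 and 435: 758
The encoded length is the sum of every internal node's weight: 23 + 84 + 182 + 253 + 323 + 435 + 758 = 2058 bits.

2058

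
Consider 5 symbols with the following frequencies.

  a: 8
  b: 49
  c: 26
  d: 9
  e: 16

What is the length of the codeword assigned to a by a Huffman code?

Huffman merges, smallest pair first:
a(8) + d(9) → 17
e(16) + 17 → 33
c(26) + 33 → 59
b(49) + 59 → 108
The subtree containing a is merged 4 times, so code length = 4.

4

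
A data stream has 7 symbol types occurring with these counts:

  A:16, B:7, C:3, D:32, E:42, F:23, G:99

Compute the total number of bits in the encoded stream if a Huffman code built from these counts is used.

Merge the two smallest weights repeatedly:
C(3) + B(7) → 10
10 + A(16) → 26
F(23) + 26 → 49
D(32) + E(42) → 74
49 + 74 → 123
G(99) + 123 → 222
Each symbol's bit-cost is frequency × depth; summing gives 504 bits (equivalently 10 + 26 + 49 + 74 + 123 + 222).

504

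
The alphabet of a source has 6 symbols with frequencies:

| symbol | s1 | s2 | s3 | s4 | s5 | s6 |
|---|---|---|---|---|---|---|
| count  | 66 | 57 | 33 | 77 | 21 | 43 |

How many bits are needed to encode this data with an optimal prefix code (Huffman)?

745

Merge the two smallest weights repeatedly:
merge s5(21) and s3(33): 54
merge s6(43) and 54: 97
merge s2(57) and s1(66): 123
merge s4(77) and 97: 174
merge 123 and 174: 297
Total encoded bits = sum of merged weights = 54 + 97 + 123 + 174 + 297 = 745.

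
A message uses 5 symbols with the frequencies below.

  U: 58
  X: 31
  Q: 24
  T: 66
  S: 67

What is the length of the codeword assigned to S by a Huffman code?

2

Repeatedly merge the two smallest:
Q(24) + X(31) → 55
55 + U(58) → 113
T(66) + S(67) → 133
113 + 133 → 246
S's leaf is at depth 2, giving a 2-bit codeword.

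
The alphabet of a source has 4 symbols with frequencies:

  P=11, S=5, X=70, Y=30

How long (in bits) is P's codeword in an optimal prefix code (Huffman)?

3

Build the tree from the bottom:
S(5) + P(11) → 16
16 + Y(30) → 46
46 + X(70) → 116
P's leaf is at depth 3, giving a 3-bit codeword.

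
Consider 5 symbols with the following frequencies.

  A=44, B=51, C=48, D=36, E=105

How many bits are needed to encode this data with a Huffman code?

642

Build the Huffman tree bottom-up:
merge D(36) and A(44): 80
merge C(48) and B(51): 99
merge 80 and 99: 179
merge E(105) and 179: 284
Each symbol's bit-cost is frequency × depth; summing gives 642 bits (equivalently 80 + 99 + 179 + 284).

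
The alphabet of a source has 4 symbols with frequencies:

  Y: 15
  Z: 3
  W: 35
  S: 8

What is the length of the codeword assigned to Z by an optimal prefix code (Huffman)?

3

Repeatedly merge the two smallest:
merge Z(3) and S(8): 11
merge 11 and Y(15): 26
merge 26 and W(35): 61
The subtree containing Z is merged 3 times, so code length = 3.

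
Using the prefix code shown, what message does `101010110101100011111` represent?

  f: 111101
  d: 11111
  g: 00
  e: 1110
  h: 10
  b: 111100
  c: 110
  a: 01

Read left to right; each codeword is recognised as soon as it completes (prefix code):
  10→h | 10→h | 10→h | 110→c | 10→h | 110→c | 00→g | 11111→d
Decoded message: hhhchcgd

hhhchcgd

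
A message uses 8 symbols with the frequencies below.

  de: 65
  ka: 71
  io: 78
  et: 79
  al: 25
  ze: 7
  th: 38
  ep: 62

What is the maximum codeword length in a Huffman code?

Merge the two lowest-weight nodes at each step:
ze(7) + al(25) → 32
32 + th(38) → 70
ep(62) + de(65) → 127
70 + ka(71) → 141
io(78) + et(79) → 157
127 + 141 → 268
157 + 268 → 425
Maximum depth reached is 5.

5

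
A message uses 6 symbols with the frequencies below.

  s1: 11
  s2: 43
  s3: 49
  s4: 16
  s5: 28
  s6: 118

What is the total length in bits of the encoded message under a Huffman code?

Build the Huffman tree bottom-up:
merge s1(11) and s4(16): 27
merge 27 and s5(28): 55
merge s2(43) and s3(49): 92
merge 55 and 92: 147
merge s6(118) and 147: 265
The encoded length is the sum of every internal node's weight: 27 + 55 + 92 + 147 + 265 = 586 bits.

586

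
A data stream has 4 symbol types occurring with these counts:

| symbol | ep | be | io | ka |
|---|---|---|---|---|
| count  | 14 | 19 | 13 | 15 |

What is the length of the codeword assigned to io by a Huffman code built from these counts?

2

Repeatedly merge the two smallest:
combine io(13), ep(14) → 27
combine ka(15), be(19) → 34
combine 27, 34 → 61
The subtree containing io is merged 2 times, so code length = 2.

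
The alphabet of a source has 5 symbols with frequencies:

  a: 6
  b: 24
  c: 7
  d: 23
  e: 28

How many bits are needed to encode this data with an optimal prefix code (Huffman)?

Build the Huffman tree bottom-up:
merge a(6) and c(7): 13
merge 13 and d(23): 36
merge b(24) and e(28): 52
merge 36 and 52: 88
The encoded length is the sum of every internal node's weight: 13 + 36 + 52 + 88 = 189 bits.

189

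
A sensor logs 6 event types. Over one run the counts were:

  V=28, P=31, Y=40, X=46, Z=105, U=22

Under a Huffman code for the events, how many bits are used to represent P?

Huffman merges, smallest pair first:
U(22) + V(28) → 50
P(31) + Y(40) → 71
X(46) + 50 → 96
71 + 96 → 167
Z(105) + 167 → 272
The subtree containing P is merged 3 times, so code length = 3.

3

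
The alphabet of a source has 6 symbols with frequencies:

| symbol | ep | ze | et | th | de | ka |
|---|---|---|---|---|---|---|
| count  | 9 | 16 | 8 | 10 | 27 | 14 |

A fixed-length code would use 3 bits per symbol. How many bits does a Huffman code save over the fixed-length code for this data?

Fixed-length: 3 bits × 84 symbols = 252 bits.
Huffman merges:
merge et(8) and ep(9): 17
merge th(10) and ka(14): 24
merge ze(16) and 17: 33
merge 24 and de(27): 51
merge 33 and 51: 84
Huffman total = 17 + 24 + 33 + 51 + 84 = 209 bits.
Saving = 252 − 209 = 43 bits.

43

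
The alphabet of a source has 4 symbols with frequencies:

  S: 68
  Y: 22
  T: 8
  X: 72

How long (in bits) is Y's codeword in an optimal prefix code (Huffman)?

3

Build the tree from the bottom:
combine T(8), Y(22) → 30
combine 30, S(68) → 98
combine X(72), 98 → 170
The subtree containing Y is merged 3 times, so code length = 3.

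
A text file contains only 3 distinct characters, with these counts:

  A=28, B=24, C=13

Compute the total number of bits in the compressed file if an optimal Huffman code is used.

102

Greedily combine the two least-frequent nodes:
merge C(13) and B(24): 37
merge A(28) and 37: 65
The encoded length is the sum of every internal node's weight: 37 + 65 = 102 bits.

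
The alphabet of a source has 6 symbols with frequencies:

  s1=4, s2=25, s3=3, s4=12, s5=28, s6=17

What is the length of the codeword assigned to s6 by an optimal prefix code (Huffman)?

Build the tree from the bottom:
merge s3(3) and s1(4): 7
merge 7 and s4(12): 19
merge s6(17) and 19: 36
merge s2(25) and s5(28): 53
merge 36 and 53: 89
s6's leaf is at depth 2, giving a 2-bit codeword.

2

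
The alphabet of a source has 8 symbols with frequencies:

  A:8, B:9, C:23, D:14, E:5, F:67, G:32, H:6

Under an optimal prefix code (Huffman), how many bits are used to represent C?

Repeatedly merge the two smallest:
merge E(5) and H(6): 11
merge A(8) and B(9): 17
merge 11 and D(14): 25
merge 17 and C(23): 40
merge 25 and G(32): 57
merge 40 and 57: 97
merge F(67) and 97: 164
C sits 3 levels below the root, so its codeword is 3 bits.

3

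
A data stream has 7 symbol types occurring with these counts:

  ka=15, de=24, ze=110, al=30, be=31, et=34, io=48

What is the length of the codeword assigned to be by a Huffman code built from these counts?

4

Repeatedly merge the two smallest:
merge ka(15) and de(24): 39
merge al(30) and be(31): 61
merge et(34) and 39: 73
merge io(48) and 61: 109
merge 73 and 109: 182
merge ze(110) and 182: 292
be's leaf is at depth 4, giving a 4-bit codeword.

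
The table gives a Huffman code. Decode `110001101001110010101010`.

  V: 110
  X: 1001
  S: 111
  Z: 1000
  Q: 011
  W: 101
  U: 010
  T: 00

Read left to right; each codeword is recognised as soon as it completes (prefix code):
  110→V | 00→T | 110→V | 1001→X | 110→V | 010→U | 101→W | 010→U
Decoded message: VTVXVUWU

VTVXVUWU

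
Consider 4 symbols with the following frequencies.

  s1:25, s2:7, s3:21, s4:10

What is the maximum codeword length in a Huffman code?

Merge the two lowest-weight nodes at each step:
merge s2(7) and s4(10): 17
merge 17 and s3(21): 38
merge s1(25) and 38: 63
The first pair merged (s2, s4) ends up deepest, at depth 3.

3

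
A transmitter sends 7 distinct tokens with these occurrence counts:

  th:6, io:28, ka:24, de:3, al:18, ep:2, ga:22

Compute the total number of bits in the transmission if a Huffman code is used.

Greedily combine the two least-frequent nodes:
ep(2) + de(3) → 5
5 + th(6) → 11
11 + al(18) → 29
ga(22) + ka(24) → 46
io(28) + 29 → 57
46 + 57 → 103
The encoded length is the sum of every internal node's weight: 5 + 11 + 29 + 46 + 57 + 103 = 251 bits.

251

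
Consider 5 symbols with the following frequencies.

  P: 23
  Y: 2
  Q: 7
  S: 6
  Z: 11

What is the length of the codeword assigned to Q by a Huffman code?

3

Build the tree from the bottom:
merge Y(2) and S(6): 8
merge Q(7) and 8: 15
merge Z(11) and 15: 26
merge P(23) and 26: 49
The subtree containing Q is merged 3 times, so code length = 3.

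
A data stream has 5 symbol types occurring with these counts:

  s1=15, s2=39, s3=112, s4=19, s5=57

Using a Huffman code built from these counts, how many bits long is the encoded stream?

479

Greedily combine the two least-frequent nodes:
s1(15) + s4(19) → 34
34 + s2(39) → 73
s5(57) + 73 → 130
s3(112) + 130 → 242
The encoded length is the sum of every internal node's weight: 34 + 73 + 130 + 242 = 479 bits.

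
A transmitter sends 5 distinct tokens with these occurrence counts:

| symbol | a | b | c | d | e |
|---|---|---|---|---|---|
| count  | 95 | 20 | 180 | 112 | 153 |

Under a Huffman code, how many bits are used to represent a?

3

Huffman merges, smallest pair first:
combine b(20), a(95) → 115
combine d(112), 115 → 227
combine e(153), c(180) → 333
combine 227, 333 → 560
a's leaf is at depth 3, giving a 3-bit codeword.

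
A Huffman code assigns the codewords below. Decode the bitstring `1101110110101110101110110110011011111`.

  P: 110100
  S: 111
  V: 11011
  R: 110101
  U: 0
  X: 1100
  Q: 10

VQRRVUXVS

Read left to right; each codeword is recognised as soon as it completes (prefix code):
  11011→V | 10→Q | 110101→R | 110101→R | 11011→V | 0→U | 1100→X | 11011→V | 111→S
Decoded message: VQRRVUXVS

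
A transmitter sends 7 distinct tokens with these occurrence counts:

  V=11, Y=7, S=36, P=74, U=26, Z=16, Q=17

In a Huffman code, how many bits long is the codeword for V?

Repeatedly merge the two smallest:
combine Y(7), V(11) → 18
combine Z(16), Q(17) → 33
combine 18, U(26) → 44
combine 33, S(36) → 69
combine 44, 69 → 113
combine P(74), 113 → 187
V's leaf is at depth 4, giving a 4-bit codeword.

4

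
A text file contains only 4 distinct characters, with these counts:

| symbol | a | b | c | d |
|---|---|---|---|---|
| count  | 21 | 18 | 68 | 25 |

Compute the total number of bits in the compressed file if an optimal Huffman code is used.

Merge the two smallest weights repeatedly:
b(18) + a(21) → 39
d(25) + 39 → 64
64 + c(68) → 132
Total encoded bits = sum of merged weights = 39 + 64 + 132 = 235.

235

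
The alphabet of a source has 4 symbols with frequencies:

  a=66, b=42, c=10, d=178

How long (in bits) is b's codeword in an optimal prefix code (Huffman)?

3

Huffman merges, smallest pair first:
c(10) + b(42) → 52
52 + a(66) → 118
118 + d(178) → 296
The subtree containing b is merged 3 times, so code length = 3.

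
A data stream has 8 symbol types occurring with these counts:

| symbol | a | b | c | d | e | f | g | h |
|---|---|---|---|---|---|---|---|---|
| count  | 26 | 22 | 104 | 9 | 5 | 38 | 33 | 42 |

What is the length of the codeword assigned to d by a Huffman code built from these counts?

Huffman merges, smallest pair first:
combine e(5), d(9) → 14
combine 14, b(22) → 36
combine a(26), g(33) → 59
combine 36, f(38) → 74
combine h(42), 59 → 101
combine 74, 101 → 175
combine c(104), 175 → 279
The subtree containing d is merged 5 times, so code length = 5.

5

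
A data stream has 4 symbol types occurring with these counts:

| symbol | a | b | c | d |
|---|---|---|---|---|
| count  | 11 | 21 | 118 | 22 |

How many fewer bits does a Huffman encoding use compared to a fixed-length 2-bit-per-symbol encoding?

86

Fixed-length: 2 bits × 172 symbols = 344 bits.
Huffman merges:
combine a(11), b(21) → 32
combine d(22), 32 → 54
combine 54, c(118) → 172
Huffman total = 32 + 54 + 172 = 258 bits.
Saving = 344 − 258 = 86 bits.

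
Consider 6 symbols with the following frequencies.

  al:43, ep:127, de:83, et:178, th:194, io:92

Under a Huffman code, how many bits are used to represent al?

4

Build the tree from the bottom:
merge al(43) and de(83): 126
merge io(92) and 126: 218
merge ep(127) and et(178): 305
merge th(194) and 218: 412
merge 305 and 412: 717
al's leaf is at depth 4, giving a 4-bit codeword.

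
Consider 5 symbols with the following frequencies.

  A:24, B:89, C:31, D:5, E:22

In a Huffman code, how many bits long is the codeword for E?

4

Repeatedly merge the two smallest:
merge D(5) and E(22): 27
merge A(24) and 27: 51
merge C(31) and 51: 82
merge 82 and B(89): 171
E's leaf is at depth 4, giving a 4-bit codeword.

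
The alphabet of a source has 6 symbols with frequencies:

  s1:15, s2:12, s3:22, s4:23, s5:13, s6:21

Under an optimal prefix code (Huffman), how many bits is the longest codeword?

Merge the two lowest-weight nodes at each step:
combine s2(12), s5(13) → 25
combine s1(15), s6(21) → 36
combine s3(22), s4(23) → 45
combine 25, 36 → 61
combine 45, 61 → 106
The first pair merged (s2, s5) ends up deepest, at depth 3.

3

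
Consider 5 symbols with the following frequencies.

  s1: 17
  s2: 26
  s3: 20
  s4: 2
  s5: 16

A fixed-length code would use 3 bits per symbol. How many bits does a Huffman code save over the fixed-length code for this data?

63

Fixed-length: 3 bits × 81 symbols = 243 bits.
Huffman merges:
s4(2) + s5(16) → 18
s1(17) + 18 → 35
s3(20) + s2(26) → 46
35 + 46 → 81
Huffman total = 18 + 35 + 46 + 81 = 180 bits.
Saving = 243 − 180 = 63 bits.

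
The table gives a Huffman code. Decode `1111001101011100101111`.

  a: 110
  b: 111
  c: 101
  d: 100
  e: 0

Read left to right; each codeword is recognised as soon as it completes (prefix code):
  111→b | 100→d | 110→a | 101→c | 110→a | 0→e | 101→c | 111→b
Decoded message: bdacaecb

bdacaecb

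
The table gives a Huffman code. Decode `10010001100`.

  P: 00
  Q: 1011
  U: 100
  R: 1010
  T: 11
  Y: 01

Read left to right; each codeword is recognised as soon as it completes (prefix code):
  100→U | 100→U | 01→Y | 100→U
Decoded message: UUYU

UUYU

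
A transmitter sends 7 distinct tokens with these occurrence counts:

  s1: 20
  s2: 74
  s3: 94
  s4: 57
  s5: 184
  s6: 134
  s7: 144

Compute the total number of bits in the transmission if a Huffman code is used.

1870

Build the Huffman tree bottom-up:
combine s1(20), s4(57) → 77
combine s2(74), 77 → 151
combine s3(94), s6(134) → 228
combine s7(144), 151 → 295
combine s5(184), 228 → 412
combine 295, 412 → 707
The encoded length is the sum of every internal node's weight: 77 + 151 + 228 + 295 + 412 + 707 = 1870 bits.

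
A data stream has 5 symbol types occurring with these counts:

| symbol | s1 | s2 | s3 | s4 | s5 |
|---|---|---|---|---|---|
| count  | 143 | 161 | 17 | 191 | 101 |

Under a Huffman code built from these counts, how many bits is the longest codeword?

Merge the two lowest-weight nodes at each step:
s3(17) + s5(101) → 118
118 + s1(143) → 261
s2(161) + s4(191) → 352
261 + 352 → 613
The first pair merged (s3, s5) ends up deepest, at depth 3.

3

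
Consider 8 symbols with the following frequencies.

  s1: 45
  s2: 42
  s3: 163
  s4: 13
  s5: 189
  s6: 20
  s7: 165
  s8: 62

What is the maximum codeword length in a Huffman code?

5

Merge the two lowest-weight nodes at each step:
s4(13) + s6(20) → 33
33 + s2(42) → 75
s1(45) + s8(62) → 107
75 + 107 → 182
s3(163) + s7(165) → 328
182 + s5(189) → 371
328 + 371 → 699
Maximum depth reached is 5.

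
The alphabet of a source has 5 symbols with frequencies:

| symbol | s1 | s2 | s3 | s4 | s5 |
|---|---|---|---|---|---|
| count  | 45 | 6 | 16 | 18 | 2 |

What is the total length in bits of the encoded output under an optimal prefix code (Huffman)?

Build the Huffman tree bottom-up:
s5(2) + s2(6) → 8
8 + s3(16) → 24
s4(18) + 24 → 42
42 + s1(45) → 87
The encoded length is the sum of every internal node's weight: 8 + 24 + 42 + 87 = 161 bits.

161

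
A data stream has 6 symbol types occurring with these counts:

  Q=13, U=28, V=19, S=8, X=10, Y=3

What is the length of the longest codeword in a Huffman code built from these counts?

4

Merge the two lowest-weight nodes at each step:
combine Y(3), S(8) → 11
combine X(10), 11 → 21
combine Q(13), V(19) → 32
combine 21, U(28) → 49
combine 32, 49 → 81
The rarest symbols sit at the bottom; the longest codeword is 4 bits.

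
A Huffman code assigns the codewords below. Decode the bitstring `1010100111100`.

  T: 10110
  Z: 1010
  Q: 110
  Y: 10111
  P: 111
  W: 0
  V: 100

Read left to right; each codeword is recognised as soon as it completes (prefix code):
  1010→Z | 100→V | 111→P | 100→V
Decoded message: ZVPV

ZVPV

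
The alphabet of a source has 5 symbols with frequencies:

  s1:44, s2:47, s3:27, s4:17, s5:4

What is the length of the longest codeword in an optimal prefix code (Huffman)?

3

Merge the two lowest-weight nodes at each step:
merge s5(4) and s4(17): 21
merge 21 and s3(27): 48
merge s1(44) and s2(47): 91
merge 48 and 91: 139
The first pair merged (s5, s4) ends up deepest, at depth 3.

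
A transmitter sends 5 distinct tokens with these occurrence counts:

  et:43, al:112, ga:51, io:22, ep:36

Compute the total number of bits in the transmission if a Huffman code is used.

Merge the two smallest weights repeatedly:
io(22) + ep(36) → 58
et(43) + ga(51) → 94
58 + 94 → 152
al(112) + 152 → 264
The encoded length is the sum of every internal node's weight: 58 + 94 + 152 + 264 = 568 bits.

568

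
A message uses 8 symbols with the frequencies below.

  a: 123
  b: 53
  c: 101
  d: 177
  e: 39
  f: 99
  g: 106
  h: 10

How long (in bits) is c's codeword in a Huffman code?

Huffman merges, smallest pair first:
h(10) + e(39) → 49
49 + b(53) → 102
f(99) + c(101) → 200
102 + g(106) → 208
a(123) + d(177) → 300
200 + 208 → 408
300 + 408 → 708
c's leaf is at depth 3, giving a 3-bit codeword.

3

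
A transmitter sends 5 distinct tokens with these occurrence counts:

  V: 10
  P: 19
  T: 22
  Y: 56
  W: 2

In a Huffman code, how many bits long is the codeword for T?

2

Repeatedly merge the two smallest:
merge W(2) and V(10): 12
merge 12 and P(19): 31
merge T(22) and 31: 53
merge 53 and Y(56): 109
T's leaf is at depth 2, giving a 2-bit codeword.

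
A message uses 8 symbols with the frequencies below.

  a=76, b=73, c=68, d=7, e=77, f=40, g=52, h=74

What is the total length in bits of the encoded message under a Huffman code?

1371

Build the Huffman tree bottom-up:
d(7) + f(40) → 47
47 + g(52) → 99
c(68) + b(73) → 141
h(74) + a(76) → 150
e(77) + 99 → 176
141 + 150 → 291
176 + 291 → 467
Total encoded bits = sum of merged weights = 47 + 99 + 141 + 150 + 176 + 291 + 467 = 1371.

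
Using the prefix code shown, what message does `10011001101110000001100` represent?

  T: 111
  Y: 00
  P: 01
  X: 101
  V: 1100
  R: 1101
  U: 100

Read left to right; each codeword is recognised as soon as it completes (prefix code):
  100→U | 1100→V | 1101→R | 1100→V | 00→Y | 00→Y | 1100→V
Decoded message: UVRVYYV

UVRVYYV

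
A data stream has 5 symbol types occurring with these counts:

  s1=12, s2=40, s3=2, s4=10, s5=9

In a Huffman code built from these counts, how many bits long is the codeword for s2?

Build the tree from the bottom:
combine s3(2), s5(9) → 11
combine s4(10), 11 → 21
combine s1(12), 21 → 33
combine 33, s2(40) → 73
s2 is merged only at the final step, so code length = 1.

1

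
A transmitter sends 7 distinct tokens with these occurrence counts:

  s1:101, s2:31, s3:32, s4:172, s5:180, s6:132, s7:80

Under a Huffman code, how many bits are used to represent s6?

3

Huffman merges, smallest pair first:
merge s2(31) and s3(32): 63
merge 63 and s7(80): 143
merge s1(101) and s6(132): 233
merge 143 and s4(172): 315
merge s5(180) and 233: 413
merge 315 and 413: 728
s6's leaf is at depth 3, giving a 3-bit codeword.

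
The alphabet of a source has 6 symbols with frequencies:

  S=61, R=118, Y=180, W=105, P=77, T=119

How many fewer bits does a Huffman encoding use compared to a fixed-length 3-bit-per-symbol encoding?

299

Fixed-length: 3 bits × 660 symbols = 1980 bits.
Huffman merges:
combine S(61), P(77) → 138
combine W(105), R(118) → 223
combine T(119), 138 → 257
combine Y(180), 223 → 403
combine 257, 403 → 660
Huffman total = 138 + 223 + 257 + 403 + 660 = 1681 bits.
Saving = 1980 − 1681 = 299 bits.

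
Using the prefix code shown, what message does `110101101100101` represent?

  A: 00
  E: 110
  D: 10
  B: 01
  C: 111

EDEEBB

Read left to right; each codeword is recognised as soon as it completes (prefix code):
  110→E | 10→D | 110→E | 110→E | 01→B | 01→B
Decoded message: EDEEBB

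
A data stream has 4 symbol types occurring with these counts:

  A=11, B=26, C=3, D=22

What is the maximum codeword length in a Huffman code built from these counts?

3

Merge the two lowest-weight nodes at each step:
combine C(3), A(11) → 14
combine 14, D(22) → 36
combine B(26), 36 → 62
The rarest symbols sit at the bottom; the longest codeword is 3 bits.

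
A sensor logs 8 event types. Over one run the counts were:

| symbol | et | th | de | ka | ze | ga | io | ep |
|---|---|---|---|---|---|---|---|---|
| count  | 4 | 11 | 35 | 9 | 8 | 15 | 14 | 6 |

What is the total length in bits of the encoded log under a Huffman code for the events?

281

Merge the two smallest weights repeatedly:
merge et(4) and ep(6): 10
merge ze(8) and ka(9): 17
merge 10 and th(11): 21
merge io(14) and ga(15): 29
merge 17 and 21: 38
merge 29 and de(35): 64
merge 38 and 64: 102
The encoded length is the sum of every internal node's weight: 10 + 17 + 21 + 29 + 38 + 64 + 102 = 281 bits.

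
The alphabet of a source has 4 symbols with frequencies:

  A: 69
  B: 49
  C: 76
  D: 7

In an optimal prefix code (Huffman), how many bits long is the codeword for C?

Repeatedly merge the two smallest:
merge D(7) and B(49): 56
merge 56 and A(69): 125
merge C(76) and 125: 201
C sits one level below the root: a 1-bit codeword.

1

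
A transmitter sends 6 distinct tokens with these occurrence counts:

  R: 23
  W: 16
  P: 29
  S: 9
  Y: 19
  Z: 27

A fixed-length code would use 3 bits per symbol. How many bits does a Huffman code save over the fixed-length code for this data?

56

Fixed-length: 3 bits × 123 symbols = 369 bits.
Huffman merges:
S(9) + W(16) → 25
Y(19) + R(23) → 42
25 + Z(27) → 52
P(29) + 42 → 71
52 + 71 → 123
Huffman total = 25 + 42 + 52 + 71 + 123 = 313 bits.
Saving = 369 − 313 = 56 bits.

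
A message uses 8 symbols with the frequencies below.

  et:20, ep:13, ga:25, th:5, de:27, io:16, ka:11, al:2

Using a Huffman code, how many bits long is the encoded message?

Build the Huffman tree bottom-up:
combine al(2), th(5) → 7
combine 7, ka(11) → 18
combine ep(13), io(16) → 29
combine 18, et(20) → 38
combine ga(25), de(27) → 52
combine 29, 38 → 67
combine 52, 67 → 119
The encoded length is the sum of every internal node's weight: 7 + 18 + 29 + 38 + 52 + 67 + 119 = 330 bits.

330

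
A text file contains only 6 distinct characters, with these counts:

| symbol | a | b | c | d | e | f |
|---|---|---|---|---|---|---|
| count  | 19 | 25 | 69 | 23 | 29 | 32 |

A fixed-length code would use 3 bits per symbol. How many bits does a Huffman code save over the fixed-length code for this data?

Fixed-length: 3 bits × 197 symbols = 591 bits.
Huffman merges:
a(19) + d(23) → 42
b(25) + e(29) → 54
f(32) + 42 → 74
54 + c(69) → 123
74 + 123 → 197
Huffman total = 42 + 54 + 74 + 123 + 197 = 490 bits.
Saving = 591 − 490 = 101 bits.

101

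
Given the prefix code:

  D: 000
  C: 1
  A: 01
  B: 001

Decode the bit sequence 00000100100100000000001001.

DBBBDDDAB

Read left to right; each codeword is recognised as soon as it completes (prefix code):
  000→D | 001→B | 001→B | 001→B | 000→D | 000→D | 000→D | 01→A | 001→B
Decoded message: DBBBDDDAB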